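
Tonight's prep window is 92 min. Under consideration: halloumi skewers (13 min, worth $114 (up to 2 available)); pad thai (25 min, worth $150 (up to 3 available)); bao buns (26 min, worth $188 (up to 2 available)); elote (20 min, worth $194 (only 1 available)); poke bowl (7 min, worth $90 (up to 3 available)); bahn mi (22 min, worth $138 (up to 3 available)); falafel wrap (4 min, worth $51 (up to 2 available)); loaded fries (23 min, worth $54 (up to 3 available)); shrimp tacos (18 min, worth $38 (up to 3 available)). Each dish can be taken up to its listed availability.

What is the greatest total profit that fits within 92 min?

Density check — poke bowl 12.86, falafel wrap 12.75, elote 9.70 are the best per min.
The ratio heuristic lands on 2×halloumi skewers + elote + 3×poke bowl + 2×falafel wrap (794) but leaves 17 min idle.
Dropping halloumi skewers frees 13 min; slotting in bao buns (26 min) lifts the total to 868 at 88 min.
No other feasible combination exceeds 868.

868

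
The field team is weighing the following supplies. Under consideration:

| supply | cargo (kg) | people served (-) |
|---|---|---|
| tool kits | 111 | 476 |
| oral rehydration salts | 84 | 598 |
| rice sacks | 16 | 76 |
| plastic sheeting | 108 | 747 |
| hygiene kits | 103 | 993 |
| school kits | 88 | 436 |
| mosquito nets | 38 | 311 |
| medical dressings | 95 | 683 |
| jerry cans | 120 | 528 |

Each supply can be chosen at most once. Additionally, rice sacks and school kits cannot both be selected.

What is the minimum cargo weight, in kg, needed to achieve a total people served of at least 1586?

187

Minimise kg subject to total people served ≥ 1586.
oral rehydration salts + hygiene kits: 1591 people served at 187 kg.
Below 187 kg the best achievable stays under 1586.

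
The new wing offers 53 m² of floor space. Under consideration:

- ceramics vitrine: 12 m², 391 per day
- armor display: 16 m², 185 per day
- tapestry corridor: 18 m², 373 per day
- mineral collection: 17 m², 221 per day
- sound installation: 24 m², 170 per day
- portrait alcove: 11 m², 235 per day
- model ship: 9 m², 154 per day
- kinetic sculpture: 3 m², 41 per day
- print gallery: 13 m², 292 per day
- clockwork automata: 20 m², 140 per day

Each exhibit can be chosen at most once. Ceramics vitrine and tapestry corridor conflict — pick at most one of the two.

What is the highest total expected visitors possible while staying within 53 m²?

1139

Ranking by ratio (expected visitors/m²): ceramics vitrine 32.58, print gallery 22.46, portrait alcove 21.36.
Filling by ratio: ceramics vitrine + portrait alcove + model ship + kinetic sculpture + print gallery for 1113, with 5 m² left unused.
Dropping model ship and kinetic sculpture frees 12 m²; slotting in mineral collection (17 m²) lifts the total to 1139 at 53 m².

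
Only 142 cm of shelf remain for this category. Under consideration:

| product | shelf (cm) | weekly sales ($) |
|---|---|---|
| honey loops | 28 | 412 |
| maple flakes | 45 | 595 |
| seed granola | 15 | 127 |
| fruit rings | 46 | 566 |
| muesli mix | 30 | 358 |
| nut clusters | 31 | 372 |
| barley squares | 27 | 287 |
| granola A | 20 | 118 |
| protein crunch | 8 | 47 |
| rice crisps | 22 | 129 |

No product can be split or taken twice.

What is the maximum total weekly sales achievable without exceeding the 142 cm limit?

1784

Greedy by ratio would take honey loops + maple flakes + seed granola + fruit rings + protein crunch: 142 cm used, total 1747.
The 61 cm tied up in seed granola and fruit rings is better spent on muesli mix + nut clusters — total rises to 1784 (142 cm).
The closest alternative, honey loops + maple flakes + seed granola + fruit rings + protein crunch, reaches only 1747.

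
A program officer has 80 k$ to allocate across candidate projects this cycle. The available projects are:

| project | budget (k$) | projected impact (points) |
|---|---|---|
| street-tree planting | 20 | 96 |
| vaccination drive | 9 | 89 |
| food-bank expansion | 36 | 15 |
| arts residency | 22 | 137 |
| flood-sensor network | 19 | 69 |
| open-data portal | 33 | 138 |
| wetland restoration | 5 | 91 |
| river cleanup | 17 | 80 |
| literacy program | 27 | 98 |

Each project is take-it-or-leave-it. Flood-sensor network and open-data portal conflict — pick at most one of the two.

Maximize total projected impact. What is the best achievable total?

495

By projected impact per k$: wetland restoration 18.20, vaccination drive 9.89, arts residency 6.23 lead.
The ratio heuristic lands on street-tree planting + vaccination drive + arts residency + wetland restoration + river cleanup (493) but leaves 7 k$ idle.
The 20 k$ tied up in street-tree planting is better spent on literacy program — total rises to 495 (80 k$).
Runner-up street-tree planting + vaccination drive + arts residency + wetland restoration + river cleanup tops out at 493.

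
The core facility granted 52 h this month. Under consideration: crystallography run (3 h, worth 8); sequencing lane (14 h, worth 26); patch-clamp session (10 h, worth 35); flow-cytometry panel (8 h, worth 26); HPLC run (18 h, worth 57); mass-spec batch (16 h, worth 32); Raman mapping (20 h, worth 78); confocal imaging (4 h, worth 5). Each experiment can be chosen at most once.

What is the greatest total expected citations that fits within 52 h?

178

By expected citations per h: Raman mapping 3.90, patch-clamp session 3.50, flow-cytometry panel 3.25 lead.
The ratio heuristic lands on crystallography run + patch-clamp session + flow-cytometry panel + Raman mapping + confocal imaging (152) but leaves 7 h idle.
Replace flow-cytometry panel and confocal imaging with HPLC run: the trade gains 26 net, giving 178 at 51 h.
Runner-up patch-clamp session + HPLC run + Raman mapping + confocal imaging tops out at 175.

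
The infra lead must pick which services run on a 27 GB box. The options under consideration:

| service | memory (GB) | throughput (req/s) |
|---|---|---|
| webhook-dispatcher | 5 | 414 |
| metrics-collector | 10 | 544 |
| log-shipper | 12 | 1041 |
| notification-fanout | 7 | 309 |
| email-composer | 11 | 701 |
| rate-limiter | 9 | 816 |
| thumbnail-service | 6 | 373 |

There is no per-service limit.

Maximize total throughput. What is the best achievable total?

The ratio ordering already packs tightly: 3×rate-limiter, 27 GB, 2448.
That's the maximum — no swap from here does better than 2448.

2448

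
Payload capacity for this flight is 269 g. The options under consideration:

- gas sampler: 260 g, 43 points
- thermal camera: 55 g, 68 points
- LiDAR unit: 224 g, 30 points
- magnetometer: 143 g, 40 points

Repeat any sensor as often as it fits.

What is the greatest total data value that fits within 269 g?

272

Taking 4×thermal camera: 220 g used, 272 in data value.
The spare 49 g is too small for any remaining sensor, and no exchange beats 272.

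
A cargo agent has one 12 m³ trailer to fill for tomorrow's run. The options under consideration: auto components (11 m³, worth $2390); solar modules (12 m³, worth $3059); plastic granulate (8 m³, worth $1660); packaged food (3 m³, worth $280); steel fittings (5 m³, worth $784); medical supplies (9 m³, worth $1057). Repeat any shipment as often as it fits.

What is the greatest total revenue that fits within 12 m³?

Taking solar modules: 12 m³ used, 3059 in revenue.
Nothing else within 12 m³ beats 3059.

3059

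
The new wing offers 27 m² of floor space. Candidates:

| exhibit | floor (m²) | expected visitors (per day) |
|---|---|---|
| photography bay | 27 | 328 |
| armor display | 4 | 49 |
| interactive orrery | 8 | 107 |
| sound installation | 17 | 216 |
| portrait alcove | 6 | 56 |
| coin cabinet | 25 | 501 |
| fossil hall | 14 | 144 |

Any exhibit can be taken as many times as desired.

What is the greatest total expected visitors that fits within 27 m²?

501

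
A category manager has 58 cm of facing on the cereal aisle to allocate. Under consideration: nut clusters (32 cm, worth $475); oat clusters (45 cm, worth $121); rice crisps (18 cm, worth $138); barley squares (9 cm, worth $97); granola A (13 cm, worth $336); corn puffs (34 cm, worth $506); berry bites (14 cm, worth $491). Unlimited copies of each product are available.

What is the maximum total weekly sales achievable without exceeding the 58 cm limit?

Taking 4×berry bites: 56 cm used, 1964 in weekly sales.

1964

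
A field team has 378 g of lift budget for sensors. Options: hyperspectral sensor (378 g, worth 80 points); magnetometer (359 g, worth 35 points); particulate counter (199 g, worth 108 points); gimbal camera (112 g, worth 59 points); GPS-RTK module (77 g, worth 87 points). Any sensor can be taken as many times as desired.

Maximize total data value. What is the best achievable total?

Taking 4×GPS-RTK module: 308 g used, 348 in data value.

348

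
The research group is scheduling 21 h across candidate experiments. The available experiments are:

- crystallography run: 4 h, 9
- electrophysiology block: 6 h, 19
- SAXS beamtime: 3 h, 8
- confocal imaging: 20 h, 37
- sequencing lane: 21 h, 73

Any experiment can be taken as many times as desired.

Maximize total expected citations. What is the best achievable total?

73

By expected citations per h: sequencing lane 3.48, electrophysiology block 3.17, SAXS beamtime 2.67 lead.
The ratio ordering already packs tightly: sequencing lane, 21 h, 73.
That's the maximum — no swap from here does better than 73.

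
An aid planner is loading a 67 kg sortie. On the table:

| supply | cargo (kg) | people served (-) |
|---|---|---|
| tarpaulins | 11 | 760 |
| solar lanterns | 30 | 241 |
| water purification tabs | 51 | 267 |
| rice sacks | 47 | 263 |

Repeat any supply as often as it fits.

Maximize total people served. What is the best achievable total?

4560

By people served per kg: tarpaulins 69.09, solar lanterns 8.03, rice sacks 5.60, water purification tabs 5.24 lead.
Taking 6×tarpaulins: 66 kg used, 4560 in people served.
That's the maximum — no swap from here does better than 4560.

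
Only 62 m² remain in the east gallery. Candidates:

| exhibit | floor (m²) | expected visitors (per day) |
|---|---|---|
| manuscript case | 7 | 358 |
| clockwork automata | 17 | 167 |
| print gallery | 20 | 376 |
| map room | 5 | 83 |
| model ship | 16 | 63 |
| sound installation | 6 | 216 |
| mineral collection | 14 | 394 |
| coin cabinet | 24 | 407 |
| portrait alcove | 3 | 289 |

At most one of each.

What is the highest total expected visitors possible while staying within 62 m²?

1747

Taking the top-ratio exhibits first gives manuscript case + print gallery + map room + sound installation + mineral collection + portrait alcove for 1716 (55 m²).
Dropping print gallery frees 20 m²; slotting in coin cabinet (24 m²) lifts the total to 1747 at 59 m².
Runner-up manuscript case + print gallery + map room + sound installation + mineral collection + portrait alcove tops out at 1716.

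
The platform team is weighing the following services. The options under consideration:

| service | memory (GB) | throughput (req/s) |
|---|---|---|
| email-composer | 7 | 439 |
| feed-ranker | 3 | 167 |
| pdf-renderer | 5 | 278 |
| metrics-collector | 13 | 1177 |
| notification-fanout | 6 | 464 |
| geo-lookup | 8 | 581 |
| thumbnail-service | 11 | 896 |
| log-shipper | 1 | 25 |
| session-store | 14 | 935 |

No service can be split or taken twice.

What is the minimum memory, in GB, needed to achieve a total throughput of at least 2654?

Need the lightest bundle worth ≥ 2654.
metrics-collector + geo-lookup + thumbnail-service reaches 2654 using 32 GB.
No combination under 32 GB hits 2654.

32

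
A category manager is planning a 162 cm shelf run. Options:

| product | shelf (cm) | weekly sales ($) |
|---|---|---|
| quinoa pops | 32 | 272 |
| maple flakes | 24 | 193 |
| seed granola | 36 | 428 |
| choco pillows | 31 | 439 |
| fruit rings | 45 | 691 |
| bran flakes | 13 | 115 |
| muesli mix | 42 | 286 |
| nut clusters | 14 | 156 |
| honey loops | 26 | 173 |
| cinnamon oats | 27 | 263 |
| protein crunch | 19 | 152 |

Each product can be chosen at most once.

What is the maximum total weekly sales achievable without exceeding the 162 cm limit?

Filling by ratio: seed granola + choco pillows + fruit rings + nut clusters + cinnamon oats for 1977, with 9 cm left unused.
The 27 cm tied up in cinnamon oats is better spent on quinoa pops — total rises to 1986 (158 cm).
An exhaustive check of the 2048 subsets confirms 1986.

1986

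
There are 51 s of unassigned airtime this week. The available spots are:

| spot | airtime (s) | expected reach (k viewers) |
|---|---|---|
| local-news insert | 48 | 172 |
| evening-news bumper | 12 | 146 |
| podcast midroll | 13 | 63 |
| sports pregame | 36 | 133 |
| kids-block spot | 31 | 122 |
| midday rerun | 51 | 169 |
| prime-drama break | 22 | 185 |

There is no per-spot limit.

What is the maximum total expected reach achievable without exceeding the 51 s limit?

The ratio ordering already packs tightly: 4×evening-news bumper, 48 s, 584.
Every other selection either busts 51 s or fails to beat 584.

584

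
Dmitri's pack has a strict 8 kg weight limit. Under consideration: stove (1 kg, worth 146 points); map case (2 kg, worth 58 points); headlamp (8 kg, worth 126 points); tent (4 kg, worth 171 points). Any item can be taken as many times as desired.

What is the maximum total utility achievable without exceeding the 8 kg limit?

1168

The ratio ordering already packs tightly: 8×stove, 8 kg, 1168.
Every other selection either busts 8 kg or fails to beat 1168.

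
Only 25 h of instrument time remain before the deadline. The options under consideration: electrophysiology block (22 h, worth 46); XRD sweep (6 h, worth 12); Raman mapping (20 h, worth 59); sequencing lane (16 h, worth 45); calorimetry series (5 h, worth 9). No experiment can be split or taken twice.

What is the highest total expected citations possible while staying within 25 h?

The ratio ordering already packs tightly: Raman mapping + calorimetry series, 25 h, 68.
Next best is Raman mapping at 59 (20 h) — short by 9.

68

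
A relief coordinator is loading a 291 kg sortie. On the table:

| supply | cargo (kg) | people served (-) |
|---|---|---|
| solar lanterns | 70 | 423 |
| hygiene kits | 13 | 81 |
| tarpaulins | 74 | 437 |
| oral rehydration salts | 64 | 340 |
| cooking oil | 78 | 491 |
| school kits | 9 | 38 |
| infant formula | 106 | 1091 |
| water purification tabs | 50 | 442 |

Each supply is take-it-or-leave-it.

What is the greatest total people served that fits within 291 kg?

Density check — infant formula 10.29, water purification tabs 8.84, cooking oil 6.29 are the best per kg.
A density-first pass picks hygiene kits + cooking oil + school kits + infant formula + water purification tabs — 2143 at 256 kg.
But solar lanterns + oral rehydration salts + infant formula + water purification tabs fits in 290 kg and reaches 2296.

2296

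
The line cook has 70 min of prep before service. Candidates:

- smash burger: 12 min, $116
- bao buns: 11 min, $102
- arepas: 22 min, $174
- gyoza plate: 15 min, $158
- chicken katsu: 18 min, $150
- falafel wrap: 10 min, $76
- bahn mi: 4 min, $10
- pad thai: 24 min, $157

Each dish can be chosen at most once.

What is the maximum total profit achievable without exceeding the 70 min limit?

626

Greedy by ratio would take smash burger + bao buns + gyoza plate + chicken katsu + falafel wrap + bahn mi: 70 min used, total 612.
Dropping chicken katsu and bahn mi frees 22 min; slotting in arepas (22 min) lifts the total to 626 at 70 min.
Next best is smash burger + bao buns + gyoza plate + chicken katsu + falafel wrap + bahn mi at 612 (70 min) — short by 14.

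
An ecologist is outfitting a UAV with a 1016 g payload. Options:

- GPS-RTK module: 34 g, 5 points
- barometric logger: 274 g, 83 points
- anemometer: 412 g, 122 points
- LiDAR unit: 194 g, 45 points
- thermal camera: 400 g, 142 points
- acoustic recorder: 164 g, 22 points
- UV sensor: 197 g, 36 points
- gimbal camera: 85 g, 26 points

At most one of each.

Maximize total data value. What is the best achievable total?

309

Density check — thermal camera 0.35, gimbal camera 0.31, barometric logger 0.30, anemometer 0.30 are the best per g.
Greedy by ratio would take GPS-RTK module + barometric logger + LiDAR unit + thermal camera + gimbal camera: 987 g used, total 301.
Replace GPS-RTK module and barometric logger and gimbal camera with anemometer: the trade gains 8 net, giving 309 at 1006 g.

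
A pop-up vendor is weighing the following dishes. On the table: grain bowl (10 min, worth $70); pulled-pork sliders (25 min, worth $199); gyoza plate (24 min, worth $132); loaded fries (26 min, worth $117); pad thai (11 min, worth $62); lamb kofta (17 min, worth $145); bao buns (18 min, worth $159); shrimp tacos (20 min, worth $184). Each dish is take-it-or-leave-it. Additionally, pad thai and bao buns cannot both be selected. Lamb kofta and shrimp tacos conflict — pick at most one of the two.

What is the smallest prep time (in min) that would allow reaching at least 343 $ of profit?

Need the lightest bundle worth ≥ 343.
bao buns + shrimp tacos: 343 profit at 38 min.
Below 38 min the best achievable stays under 343.

38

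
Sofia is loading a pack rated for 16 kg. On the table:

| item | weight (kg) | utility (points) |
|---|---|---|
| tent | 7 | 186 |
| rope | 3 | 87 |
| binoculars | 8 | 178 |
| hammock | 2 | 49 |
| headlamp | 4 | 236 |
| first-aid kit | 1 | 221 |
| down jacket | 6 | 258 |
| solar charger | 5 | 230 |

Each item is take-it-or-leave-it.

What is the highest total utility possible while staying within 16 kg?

945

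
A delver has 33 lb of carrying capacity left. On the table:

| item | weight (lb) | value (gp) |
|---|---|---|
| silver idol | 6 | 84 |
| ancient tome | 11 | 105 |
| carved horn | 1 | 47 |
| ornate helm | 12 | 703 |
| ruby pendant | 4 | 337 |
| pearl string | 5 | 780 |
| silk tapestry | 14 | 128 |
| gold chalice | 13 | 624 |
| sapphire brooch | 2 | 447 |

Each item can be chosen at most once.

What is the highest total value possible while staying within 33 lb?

2601

Taking the top-ratio items first gives silver idol + carved horn + ornate helm + ruby pendant + pearl string + sapphire brooch for 2398 (30 lb).
The 10 lb tied up in silver idol and ruby pendant is better spent on gold chalice — total rises to 2601 (33 lb).
Nothing else within 33 lb beats 2601.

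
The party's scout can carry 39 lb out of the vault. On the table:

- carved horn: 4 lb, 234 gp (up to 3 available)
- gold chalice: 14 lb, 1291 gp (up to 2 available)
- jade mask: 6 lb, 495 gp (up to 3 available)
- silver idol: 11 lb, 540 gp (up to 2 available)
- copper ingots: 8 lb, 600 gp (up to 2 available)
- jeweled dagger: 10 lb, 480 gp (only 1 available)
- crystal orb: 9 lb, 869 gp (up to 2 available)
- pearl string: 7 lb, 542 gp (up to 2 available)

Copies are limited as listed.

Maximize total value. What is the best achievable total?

Ranking by ratio (value/lb): crystal orb 96.56, gold chalice 92.21, jade mask 82.50.
The ratio heuristic lands on gold chalice + jade mask + 2×crystal orb (3524) but leaves 1 lb idle.
Dropping jade mask frees 6 lb; slotting in pearl string (7 lb) lifts the total to 3571 at 39 lb.

3571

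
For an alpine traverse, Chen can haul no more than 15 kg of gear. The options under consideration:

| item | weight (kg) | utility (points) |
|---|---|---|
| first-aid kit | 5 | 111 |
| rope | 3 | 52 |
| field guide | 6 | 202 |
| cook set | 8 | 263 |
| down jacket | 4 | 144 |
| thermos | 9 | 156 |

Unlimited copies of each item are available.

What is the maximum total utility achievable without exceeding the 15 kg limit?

490

By utility per kg: down jacket 36.00, field guide 33.67, cook set 32.88, first-aid kit 22.20 lead.
A density-first pass picks rope + 3×down jacket — 484 at 15 kg.
The 7 kg tied up in rope and down jacket is better spent on field guide — total rises to 490 (14 kg).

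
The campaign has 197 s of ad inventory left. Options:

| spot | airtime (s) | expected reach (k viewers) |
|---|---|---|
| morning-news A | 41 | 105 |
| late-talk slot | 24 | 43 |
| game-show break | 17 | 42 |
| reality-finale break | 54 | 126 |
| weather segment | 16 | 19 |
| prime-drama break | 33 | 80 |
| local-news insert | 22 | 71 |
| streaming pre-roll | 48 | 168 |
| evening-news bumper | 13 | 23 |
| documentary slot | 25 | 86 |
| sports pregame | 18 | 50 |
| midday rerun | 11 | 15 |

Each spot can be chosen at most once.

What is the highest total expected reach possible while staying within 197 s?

567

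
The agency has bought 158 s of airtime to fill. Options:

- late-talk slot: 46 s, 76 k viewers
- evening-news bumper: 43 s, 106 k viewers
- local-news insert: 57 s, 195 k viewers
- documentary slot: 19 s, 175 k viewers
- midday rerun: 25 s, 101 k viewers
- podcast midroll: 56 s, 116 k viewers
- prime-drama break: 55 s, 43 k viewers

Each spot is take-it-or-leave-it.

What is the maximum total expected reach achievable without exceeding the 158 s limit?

By expected reach per s: documentary slot 9.21, midday rerun 4.04, local-news insert 3.42 lead.
A density-first pass picks evening-news bumper + local-news insert + documentary slot + midday rerun — 577 at 144 s.
Dropping evening-news bumper frees 43 s; slotting in podcast midroll (56 s) lifts the total to 587 at 157 s.

587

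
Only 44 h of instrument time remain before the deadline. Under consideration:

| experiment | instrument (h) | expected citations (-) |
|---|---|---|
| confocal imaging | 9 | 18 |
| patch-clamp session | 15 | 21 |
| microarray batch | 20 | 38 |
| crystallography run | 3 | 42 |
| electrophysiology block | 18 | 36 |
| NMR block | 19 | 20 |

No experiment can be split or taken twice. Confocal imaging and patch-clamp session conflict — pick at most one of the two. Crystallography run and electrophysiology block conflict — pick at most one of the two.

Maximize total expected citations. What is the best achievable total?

Taking patch-clamp session + microarray batch + crystallography run: 38 h used, 101 in expected citations.
Nothing else feasible within 44 h beats 101.

101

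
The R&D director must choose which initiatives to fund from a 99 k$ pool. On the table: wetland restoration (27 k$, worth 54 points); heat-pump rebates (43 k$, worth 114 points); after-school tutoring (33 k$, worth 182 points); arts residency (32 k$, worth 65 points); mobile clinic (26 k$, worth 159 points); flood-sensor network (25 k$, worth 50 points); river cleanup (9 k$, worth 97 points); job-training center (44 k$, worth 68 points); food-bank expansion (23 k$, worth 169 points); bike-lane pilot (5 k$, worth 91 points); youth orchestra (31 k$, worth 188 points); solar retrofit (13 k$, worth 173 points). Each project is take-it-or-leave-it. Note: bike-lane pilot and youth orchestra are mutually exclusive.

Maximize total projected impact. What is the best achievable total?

Taking the top-ratio projects first gives mobile clinic + river cleanup + food-bank expansion + bike-lane pilot + solar retrofit for 689 (76 k$).
Replace mobile clinic with after-school tutoring: the trade gains 23 net, giving 712 at 83 k$.
That's the maximum — no feasible swap from here does better than 712.

712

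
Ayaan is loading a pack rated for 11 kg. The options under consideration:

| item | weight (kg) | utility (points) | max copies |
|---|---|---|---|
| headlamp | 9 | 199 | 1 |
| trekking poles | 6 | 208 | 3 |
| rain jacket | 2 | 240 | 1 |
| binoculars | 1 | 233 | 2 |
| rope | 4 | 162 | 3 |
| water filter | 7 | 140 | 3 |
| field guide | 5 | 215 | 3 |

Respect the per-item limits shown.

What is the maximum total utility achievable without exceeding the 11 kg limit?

921

Rain jacket + 2×binoculars + field guide uses 9 of the 11 kg and totals 921.
No other feasible combination exceeds 921.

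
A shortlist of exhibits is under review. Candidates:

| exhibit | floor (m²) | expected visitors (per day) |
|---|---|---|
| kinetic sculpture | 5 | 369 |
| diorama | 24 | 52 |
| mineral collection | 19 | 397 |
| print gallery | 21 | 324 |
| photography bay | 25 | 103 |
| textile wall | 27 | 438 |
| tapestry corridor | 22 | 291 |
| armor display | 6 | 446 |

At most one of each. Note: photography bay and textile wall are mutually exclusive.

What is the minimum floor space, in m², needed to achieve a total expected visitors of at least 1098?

Look for the lowest-floor combination reaching 1098.
kinetic sculpture + mineral collection + armor display: 1212 expected visitors at 30 m².
Below 30 m² the best achievable stays under 1098.

30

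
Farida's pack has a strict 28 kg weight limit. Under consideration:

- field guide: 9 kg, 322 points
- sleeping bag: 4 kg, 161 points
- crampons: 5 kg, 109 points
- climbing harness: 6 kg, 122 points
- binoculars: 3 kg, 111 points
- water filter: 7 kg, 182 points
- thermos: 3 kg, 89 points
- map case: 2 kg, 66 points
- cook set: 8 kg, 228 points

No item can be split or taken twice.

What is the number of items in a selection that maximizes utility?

6

The maximum utility within 28 kg is 931.
For example field guide + sleeping bag + binoculars + water filter + thermos + map case achieves it, using 28 kg.
Any selection reaching 931 contains exactly 6 items.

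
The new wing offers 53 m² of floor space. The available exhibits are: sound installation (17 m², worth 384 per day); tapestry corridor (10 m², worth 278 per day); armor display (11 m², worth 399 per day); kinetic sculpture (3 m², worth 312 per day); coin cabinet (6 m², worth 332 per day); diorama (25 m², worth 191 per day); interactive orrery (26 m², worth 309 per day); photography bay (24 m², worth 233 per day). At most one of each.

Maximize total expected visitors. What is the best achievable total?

1705

By expected visitors per m²: kinetic sculpture 104.00, coin cabinet 55.33, armor display 36.27 lead.
Best packing: sound installation + tapestry corridor + armor display + kinetic sculpture + coin cabinet — 47 m², 1705 total.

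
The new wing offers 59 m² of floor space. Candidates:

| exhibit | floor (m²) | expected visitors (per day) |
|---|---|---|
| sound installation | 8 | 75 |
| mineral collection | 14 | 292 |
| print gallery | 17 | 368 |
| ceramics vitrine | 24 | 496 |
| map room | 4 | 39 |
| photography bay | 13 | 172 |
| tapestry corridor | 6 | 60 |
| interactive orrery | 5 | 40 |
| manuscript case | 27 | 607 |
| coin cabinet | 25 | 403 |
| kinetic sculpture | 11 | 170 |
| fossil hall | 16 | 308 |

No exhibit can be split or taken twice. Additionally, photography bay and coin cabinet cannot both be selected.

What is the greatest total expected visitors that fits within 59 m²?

Mineral collection + print gallery + manuscript case uses 58 of the 59 m² and totals 1267.
Runner-up mineral collection + manuscript case + fossil hall tops out at 1207.

1267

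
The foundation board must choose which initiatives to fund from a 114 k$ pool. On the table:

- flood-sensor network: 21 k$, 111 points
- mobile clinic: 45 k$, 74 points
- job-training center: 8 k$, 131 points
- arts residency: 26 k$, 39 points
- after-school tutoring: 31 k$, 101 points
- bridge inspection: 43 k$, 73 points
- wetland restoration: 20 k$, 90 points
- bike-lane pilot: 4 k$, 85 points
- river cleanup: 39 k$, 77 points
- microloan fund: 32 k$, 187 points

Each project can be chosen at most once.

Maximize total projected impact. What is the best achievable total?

Best packing: flood-sensor network + job-training center + arts residency + wetland restoration + bike-lane pilot + microloan fund — 111 k$, 643 total.

643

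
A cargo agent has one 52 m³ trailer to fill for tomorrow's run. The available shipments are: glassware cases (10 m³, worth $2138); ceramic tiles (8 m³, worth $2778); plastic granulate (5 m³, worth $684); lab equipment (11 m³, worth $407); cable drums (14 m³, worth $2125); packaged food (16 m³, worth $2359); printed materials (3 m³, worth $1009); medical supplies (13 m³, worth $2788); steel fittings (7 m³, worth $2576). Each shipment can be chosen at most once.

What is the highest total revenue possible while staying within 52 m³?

12405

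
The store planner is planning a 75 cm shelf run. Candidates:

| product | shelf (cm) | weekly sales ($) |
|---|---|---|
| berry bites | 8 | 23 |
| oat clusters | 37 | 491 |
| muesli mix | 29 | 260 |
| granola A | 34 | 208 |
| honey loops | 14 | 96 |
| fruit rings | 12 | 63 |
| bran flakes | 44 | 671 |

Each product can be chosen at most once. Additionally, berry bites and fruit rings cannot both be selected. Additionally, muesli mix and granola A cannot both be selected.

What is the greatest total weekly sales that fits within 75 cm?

931

The ratio ordering already packs tightly: muesli mix + bran flakes, 73 cm, 931.
An exhaustive check of the 128 subsets confirms 931.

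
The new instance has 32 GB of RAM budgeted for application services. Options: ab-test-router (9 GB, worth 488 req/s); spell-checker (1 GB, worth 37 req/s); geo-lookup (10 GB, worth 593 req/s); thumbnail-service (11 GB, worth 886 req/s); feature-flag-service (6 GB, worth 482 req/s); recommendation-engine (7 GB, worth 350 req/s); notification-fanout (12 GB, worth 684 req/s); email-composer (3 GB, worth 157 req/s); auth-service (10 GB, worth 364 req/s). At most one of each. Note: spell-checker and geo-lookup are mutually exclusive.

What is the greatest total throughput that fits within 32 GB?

2209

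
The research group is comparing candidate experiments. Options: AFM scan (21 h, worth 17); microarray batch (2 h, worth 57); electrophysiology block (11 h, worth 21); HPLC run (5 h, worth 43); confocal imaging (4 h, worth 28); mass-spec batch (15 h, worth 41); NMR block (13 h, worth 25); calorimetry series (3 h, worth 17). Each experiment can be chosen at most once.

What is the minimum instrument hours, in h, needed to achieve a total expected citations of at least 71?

Minimise h subject to total expected citations ≥ 71.
Taking microarray batch + calorimetry series gives 74 (≥ 71) for 5 h.
Any bundle with less than 5 h falls short of 71.

5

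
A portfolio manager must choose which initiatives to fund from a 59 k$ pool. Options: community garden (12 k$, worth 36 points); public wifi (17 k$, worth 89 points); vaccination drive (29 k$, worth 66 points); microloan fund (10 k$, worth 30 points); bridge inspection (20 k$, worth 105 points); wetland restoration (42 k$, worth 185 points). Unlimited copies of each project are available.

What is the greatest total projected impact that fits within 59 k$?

299

By projected impact per k$: bridge inspection 5.25, public wifi 5.24, wetland restoration 4.40 lead.
The ratio ordering already packs tightly: public wifi + 2×bridge inspection, 57 k$, 299.
No other feasible combination exceeds 299.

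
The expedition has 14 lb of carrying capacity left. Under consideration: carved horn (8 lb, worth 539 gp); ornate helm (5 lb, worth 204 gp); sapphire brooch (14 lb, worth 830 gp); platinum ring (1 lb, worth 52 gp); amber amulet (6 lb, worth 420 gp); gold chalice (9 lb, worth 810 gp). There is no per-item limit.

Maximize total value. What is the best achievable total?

1070

Taking 5×platinum ring + gold chalice: 14 lb used, 1070 in value.
No other feasible combination exceeds 1070.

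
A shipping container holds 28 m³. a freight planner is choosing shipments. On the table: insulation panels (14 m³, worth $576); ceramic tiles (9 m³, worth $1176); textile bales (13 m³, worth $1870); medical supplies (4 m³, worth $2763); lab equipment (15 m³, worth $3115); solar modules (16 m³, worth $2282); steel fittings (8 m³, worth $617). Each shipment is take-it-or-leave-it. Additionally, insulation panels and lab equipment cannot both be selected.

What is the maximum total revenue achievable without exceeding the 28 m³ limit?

Best packing: ceramic tiles + medical supplies + lab equipment — 28 m³, 7054 total.

7054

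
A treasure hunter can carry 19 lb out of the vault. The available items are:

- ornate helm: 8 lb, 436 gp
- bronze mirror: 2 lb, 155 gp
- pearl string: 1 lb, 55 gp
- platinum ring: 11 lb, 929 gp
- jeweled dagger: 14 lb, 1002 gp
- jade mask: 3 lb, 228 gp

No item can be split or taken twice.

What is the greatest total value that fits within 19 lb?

1385

By value per lb: platinum ring 84.45, bronze mirror 77.50, jade mask 76.00 lead.
Filling by ratio: bronze mirror + pearl string + platinum ring + jade mask for 1367, with 2 lb left unused.
Dropping pearl string and platinum ring frees 12 lb; slotting in jeweled dagger (14 lb) lifts the total to 1385 at 19 lb.
Every other selection either busts 19 lb or fails to beat 1385.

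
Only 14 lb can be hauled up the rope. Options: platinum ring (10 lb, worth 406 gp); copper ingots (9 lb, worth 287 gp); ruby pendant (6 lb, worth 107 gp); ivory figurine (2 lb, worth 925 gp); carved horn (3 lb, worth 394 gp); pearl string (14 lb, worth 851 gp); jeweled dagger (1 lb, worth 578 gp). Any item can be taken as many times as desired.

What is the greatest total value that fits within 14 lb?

8092

Taking 14×jeweled dagger: 14 lb used, 8092 in value.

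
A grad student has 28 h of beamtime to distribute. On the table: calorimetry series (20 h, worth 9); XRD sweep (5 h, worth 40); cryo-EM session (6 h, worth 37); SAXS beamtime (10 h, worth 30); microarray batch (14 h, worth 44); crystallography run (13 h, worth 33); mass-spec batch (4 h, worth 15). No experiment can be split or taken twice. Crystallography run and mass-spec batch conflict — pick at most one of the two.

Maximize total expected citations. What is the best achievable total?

Taking XRD sweep + cryo-EM session + SAXS beamtime + mass-spec batch: 25 h used, 122 in expected citations.

122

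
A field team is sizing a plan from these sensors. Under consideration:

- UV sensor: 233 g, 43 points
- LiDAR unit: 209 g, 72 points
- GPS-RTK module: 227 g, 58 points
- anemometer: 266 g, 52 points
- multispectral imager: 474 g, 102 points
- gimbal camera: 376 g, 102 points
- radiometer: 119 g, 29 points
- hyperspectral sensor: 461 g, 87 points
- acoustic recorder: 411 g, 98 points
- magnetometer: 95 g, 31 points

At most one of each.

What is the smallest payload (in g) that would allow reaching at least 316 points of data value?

Minimise g subject to total data value ≥ 316.
LiDAR unit + gimbal camera + radiometer + acoustic recorder + magnetometer: 332 data value at 1210 g.
Any bundle with less than 1210 g falls short of 316.

1210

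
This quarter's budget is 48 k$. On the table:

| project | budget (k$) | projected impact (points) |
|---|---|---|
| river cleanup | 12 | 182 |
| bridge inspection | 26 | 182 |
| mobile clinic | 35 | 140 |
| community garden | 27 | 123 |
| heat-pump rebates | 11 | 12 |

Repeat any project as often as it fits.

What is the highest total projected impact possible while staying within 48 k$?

The ratio ordering already packs tightly: 4×river cleanup, 48 k$, 728.

728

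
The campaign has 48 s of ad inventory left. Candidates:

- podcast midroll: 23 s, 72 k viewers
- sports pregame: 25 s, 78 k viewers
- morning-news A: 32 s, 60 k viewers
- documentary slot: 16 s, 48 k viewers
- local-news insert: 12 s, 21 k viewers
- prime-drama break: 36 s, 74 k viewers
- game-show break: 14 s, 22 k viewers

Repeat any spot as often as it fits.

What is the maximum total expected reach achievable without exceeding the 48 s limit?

150

Taking the top-ratio spots first gives 2×podcast midroll for 144 (46 s).
Replace podcast midroll with sports pregame: the trade gains 6 net, giving 150 at 48 s.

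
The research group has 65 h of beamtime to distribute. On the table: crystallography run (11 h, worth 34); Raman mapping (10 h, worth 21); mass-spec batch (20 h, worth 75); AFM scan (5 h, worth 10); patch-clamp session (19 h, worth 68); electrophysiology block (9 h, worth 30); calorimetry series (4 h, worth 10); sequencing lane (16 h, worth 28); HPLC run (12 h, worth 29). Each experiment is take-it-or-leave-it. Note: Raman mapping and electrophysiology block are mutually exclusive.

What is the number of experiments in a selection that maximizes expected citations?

5

The maximum expected citations within 65 h is 217.
One optimal bundle: crystallography run + mass-spec batch + AFM scan + patch-clamp session + electrophysiology block (64 h).
All optima have 5 experiments.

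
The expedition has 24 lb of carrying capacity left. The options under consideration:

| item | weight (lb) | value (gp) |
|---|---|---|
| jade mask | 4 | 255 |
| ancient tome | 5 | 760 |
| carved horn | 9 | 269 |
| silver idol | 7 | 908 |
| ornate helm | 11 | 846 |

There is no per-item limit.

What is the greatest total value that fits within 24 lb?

Taking the top-ratio items first gives jade mask + 4×ancient tome for 3295 (24 lb).
Replace jade mask and 2×ancient tome with 2×silver idol: the trade gains 41 net, giving 3336 at 24 lb.

3336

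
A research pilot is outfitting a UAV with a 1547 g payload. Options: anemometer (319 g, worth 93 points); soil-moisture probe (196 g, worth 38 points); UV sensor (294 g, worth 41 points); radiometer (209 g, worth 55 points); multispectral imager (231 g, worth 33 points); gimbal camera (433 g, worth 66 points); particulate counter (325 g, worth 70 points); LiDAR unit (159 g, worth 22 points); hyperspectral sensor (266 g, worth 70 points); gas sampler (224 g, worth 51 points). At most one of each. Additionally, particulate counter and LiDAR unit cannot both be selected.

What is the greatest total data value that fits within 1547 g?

377

Anemometer + soil-moisture probe + radiometer + particulate counter + hyperspectral sensor + gas sampler uses 1539 of the 1547 g and totals 377.
No other feasible combination exceeds 377.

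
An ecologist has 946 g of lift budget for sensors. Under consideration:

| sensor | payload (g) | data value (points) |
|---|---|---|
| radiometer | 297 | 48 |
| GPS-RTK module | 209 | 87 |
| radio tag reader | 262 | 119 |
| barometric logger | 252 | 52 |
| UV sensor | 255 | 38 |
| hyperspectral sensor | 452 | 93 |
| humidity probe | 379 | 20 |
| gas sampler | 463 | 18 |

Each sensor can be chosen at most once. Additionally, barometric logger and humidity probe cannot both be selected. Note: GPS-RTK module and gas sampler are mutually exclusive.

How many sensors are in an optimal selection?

3

The maximum data value within 946 g is 299.
One optimal bundle: GPS-RTK module + radio tag reader + hyperspectral sensor (923 g).
Every optimal selection uses 3 sensors.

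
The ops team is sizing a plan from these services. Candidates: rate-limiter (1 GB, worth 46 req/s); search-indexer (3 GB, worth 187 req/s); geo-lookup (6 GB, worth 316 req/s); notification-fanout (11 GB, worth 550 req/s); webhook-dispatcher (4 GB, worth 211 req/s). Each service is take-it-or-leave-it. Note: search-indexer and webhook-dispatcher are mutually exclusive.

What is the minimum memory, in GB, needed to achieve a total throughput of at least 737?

14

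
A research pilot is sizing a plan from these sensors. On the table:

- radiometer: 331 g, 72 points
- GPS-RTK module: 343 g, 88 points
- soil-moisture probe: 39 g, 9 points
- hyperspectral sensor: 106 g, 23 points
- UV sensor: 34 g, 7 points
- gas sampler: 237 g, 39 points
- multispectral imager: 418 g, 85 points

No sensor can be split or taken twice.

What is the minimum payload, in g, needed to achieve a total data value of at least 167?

708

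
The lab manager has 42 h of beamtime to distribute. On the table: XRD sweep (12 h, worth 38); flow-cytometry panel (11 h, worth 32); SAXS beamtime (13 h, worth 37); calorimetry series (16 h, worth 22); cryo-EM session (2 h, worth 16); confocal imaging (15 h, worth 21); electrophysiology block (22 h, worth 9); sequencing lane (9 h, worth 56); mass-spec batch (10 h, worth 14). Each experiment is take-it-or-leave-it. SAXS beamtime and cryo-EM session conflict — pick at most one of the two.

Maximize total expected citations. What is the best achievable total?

Best packing: XRD sweep + flow-cytometry panel + cryo-EM session + sequencing lane — 34 h, 142 total.

142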